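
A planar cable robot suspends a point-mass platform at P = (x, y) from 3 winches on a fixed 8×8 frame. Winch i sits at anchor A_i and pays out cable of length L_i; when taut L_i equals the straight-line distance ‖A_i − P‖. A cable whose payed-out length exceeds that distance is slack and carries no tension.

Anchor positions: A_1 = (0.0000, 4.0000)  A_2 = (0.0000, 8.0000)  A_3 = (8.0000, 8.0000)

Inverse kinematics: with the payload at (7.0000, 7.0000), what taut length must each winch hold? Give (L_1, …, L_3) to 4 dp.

cable 1: Δx=-7.0000, Δy=-3.0000; L_1 = √(Δx²+Δy²) = 7.6158
cable 2: Δx=-7.0000, Δy=1.0000; L_2 = √(Δx²+Δy²) = 7.0711
cable 3: Δx=1.0000, Δy=1.0000; L_3 = √(Δx²+Δy²) = 1.4142

(7.6158, 7.0711, 1.4142)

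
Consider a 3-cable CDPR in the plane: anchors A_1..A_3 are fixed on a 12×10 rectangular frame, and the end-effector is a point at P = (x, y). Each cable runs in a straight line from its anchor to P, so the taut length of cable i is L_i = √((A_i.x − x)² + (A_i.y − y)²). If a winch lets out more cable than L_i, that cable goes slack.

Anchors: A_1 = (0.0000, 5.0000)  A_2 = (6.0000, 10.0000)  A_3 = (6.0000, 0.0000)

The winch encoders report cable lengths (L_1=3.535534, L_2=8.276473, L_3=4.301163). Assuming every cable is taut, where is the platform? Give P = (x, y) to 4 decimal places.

each cable: (A_i−P)·(A_i−P) = L_i²; let c_i = ‖A_i‖²−L_i²
c_1 = 0.0000+25.0000−12.5000 = 12.5000
row 1: -12.0000x − 10.0000y = -55.0000  (c_2=67.5000)
row 2: -12.0000x + 10.0000y = -5.0000  (c_3=17.5000)
Cramer on rows 1–2 → x = 2.5000, y = 2.5000

(2.5000, 2.5000)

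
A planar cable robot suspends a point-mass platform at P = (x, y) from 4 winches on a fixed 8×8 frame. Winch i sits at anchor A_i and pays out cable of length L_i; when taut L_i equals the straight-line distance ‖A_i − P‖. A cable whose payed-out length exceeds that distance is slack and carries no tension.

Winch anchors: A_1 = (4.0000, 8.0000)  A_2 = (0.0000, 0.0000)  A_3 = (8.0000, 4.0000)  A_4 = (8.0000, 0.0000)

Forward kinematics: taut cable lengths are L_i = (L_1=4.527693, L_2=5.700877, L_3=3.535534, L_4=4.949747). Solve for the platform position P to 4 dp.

expand ‖A_i−P‖²=L_i² and subtract eq 1 (q_i ≔ ‖A_i‖²−L_i²)
q_1 = 16.0000+64.0000−20.5000 = 59.5000
eq1−eq2 → [8.0000  16.0000]·P = 92.0000
eq1−eq3 → [-8.0000  8.0000]·P = -8.0000
eq1−eq4 → [-8.0000  16.0000]·P = 20.0000
2×2 solve → P = (4.5000, 3.5000)
check cable 4: ‖A_4−P‖² = 24.5000 ≈ L_4² = 24.5000 ✓

(4.5000, 3.5000)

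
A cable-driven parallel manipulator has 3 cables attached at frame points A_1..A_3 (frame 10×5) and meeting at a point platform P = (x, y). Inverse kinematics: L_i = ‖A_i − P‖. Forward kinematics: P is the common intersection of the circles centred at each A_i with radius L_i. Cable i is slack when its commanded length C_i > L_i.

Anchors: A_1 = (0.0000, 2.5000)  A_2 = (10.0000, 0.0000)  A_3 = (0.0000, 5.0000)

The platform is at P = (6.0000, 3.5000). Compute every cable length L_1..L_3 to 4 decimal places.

(6.0828, 5.3151, 6.1847)

L_1: Δ = A_1−P = (-6.0000, -1.0000) → ‖Δ‖ = √37.0000 = 6.0828
L_2: Δ = A_2−P = (4.0000, -3.5000) → ‖Δ‖ = √28.2500 = 5.3151
L_3: Δ = A_3−P = (-6.0000, 1.5000) → ‖Δ‖ = √38.2500 = 6.1847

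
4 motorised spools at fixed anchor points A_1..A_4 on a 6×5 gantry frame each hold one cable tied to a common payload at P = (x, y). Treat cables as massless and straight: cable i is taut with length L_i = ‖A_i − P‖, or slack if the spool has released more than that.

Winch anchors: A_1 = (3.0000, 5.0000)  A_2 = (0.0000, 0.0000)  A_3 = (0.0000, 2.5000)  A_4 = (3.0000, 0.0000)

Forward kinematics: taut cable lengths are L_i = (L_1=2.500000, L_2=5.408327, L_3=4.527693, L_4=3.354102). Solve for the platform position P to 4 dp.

(4.5000, 3.0000)

expand ‖A_i−P‖²=L_i² and subtract eq 1 (q_i ≔ ‖A_i‖²−L_i²)
q_1 = 9.0000+25.0000−6.2500 = 27.7500
eq1−eq2 → [6.0000  10.0000]·P = 57.0000
eq1−eq3 → [6.0000  5.0000]·P = 42.0000
eq1−eq4 → [0.0000  10.0000]·P = 30.0000
2×2 solve → P = (4.5000, 3.0000)
check cable 4: ‖A_4−P‖² = 11.2500 ≈ L_4² = 11.2500 ✓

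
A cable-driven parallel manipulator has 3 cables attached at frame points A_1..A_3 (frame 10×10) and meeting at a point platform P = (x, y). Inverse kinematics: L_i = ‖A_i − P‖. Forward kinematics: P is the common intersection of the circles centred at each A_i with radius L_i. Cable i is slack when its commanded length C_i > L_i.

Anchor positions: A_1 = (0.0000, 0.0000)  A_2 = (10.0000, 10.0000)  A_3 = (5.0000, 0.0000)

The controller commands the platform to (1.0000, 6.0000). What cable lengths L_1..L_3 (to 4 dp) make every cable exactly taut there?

cable 1: Δx=-1.0000, Δy=-6.0000; L_1 = √(Δx²+Δy²) = 6.0828
cable 2: Δx=9.0000, Δy=4.0000; L_2 = √(Δx²+Δy²) = 9.8489
cable 3: Δx=4.0000, Δy=-6.0000; L_3 = √(Δx²+Δy²) = 7.2111

(6.0828, 9.8489, 7.2111)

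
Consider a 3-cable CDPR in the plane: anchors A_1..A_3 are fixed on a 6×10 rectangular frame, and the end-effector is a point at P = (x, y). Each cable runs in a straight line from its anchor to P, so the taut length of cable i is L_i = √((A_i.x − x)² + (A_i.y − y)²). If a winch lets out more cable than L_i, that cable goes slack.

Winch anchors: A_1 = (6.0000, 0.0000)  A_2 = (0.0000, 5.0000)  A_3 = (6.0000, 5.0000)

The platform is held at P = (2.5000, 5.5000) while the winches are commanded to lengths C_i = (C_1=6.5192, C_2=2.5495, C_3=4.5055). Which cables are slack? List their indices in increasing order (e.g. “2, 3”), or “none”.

3

cable 1: L_1 = ‖A_1−P‖ = 6.5192;  C_1 = 6.5192 → taut
cable 2: L_2 = ‖A_2−P‖ = 2.5495;  C_2 = 2.5495 → taut
cable 3: L_3 = ‖A_3−P‖ = 3.5355;  C_3 = 4.5055 → slack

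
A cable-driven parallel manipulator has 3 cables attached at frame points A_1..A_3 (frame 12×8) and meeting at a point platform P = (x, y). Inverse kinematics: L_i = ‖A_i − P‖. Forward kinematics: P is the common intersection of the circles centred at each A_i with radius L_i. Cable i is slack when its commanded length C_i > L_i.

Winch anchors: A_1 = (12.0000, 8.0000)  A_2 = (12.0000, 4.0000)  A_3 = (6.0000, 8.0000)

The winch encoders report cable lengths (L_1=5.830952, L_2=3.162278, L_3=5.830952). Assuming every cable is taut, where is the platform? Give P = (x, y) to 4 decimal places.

circle eqns → linear via eq_j − eq_1; set q_j = A_j·A_j − L_j²
q_1 = 144.0000+64.0000−34.0000 = 174.0000
0.0000·x + 8.0000·y = q_1−q_2 = 24.0000
12.0000·x + 0.0000·y = q_1−q_3 = 108.0000
solve first two rows → x=9.0000, y=3.0000

(9.0000, 3.0000)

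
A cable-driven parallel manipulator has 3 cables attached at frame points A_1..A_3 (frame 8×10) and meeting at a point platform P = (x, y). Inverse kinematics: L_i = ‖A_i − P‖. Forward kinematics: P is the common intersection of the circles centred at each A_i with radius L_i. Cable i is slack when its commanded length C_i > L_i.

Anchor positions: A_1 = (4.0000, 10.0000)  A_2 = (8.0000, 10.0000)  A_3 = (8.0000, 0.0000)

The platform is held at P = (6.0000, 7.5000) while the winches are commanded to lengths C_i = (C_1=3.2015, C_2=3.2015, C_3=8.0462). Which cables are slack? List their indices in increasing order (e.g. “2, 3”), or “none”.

3

cable 1: √((-2.0000)²+(2.5000)²)=3.2016, C_1=3.2015: taut
cable 2: √((2.0000)²+(2.5000)²)=3.2016, C_2=3.2015: taut
cable 3: √((2.0000)²+(-7.5000)²)=7.7621, C_3=8.0462: slack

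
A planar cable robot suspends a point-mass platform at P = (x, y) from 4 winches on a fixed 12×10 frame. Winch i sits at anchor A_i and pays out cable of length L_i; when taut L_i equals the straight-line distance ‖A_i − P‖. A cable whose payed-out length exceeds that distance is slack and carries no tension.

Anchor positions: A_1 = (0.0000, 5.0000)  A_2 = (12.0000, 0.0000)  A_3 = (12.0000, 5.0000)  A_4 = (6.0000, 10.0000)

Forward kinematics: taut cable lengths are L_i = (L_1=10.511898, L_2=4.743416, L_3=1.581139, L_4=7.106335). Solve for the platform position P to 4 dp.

expand ‖A_i−P‖²=L_i² and subtract eq 1 (c_i ≔ ‖A_i‖²−L_i²)
c_1 = 0.0000+25.0000−110.5000 = -85.5000
eq1−eq2 → [-24.0000  10.0000]·P = -207.0000
eq1−eq3 → [-24.0000  0.0000]·P = -252.0000
eq1−eq4 → [-12.0000  -10.0000]·P = -171.0000
2×2 solve → P = (10.5000, 4.5000)
check cable 4: ‖A_4−P‖² = 50.5000 ≈ L_4² = 50.5000 ✓

(10.5000, 4.5000)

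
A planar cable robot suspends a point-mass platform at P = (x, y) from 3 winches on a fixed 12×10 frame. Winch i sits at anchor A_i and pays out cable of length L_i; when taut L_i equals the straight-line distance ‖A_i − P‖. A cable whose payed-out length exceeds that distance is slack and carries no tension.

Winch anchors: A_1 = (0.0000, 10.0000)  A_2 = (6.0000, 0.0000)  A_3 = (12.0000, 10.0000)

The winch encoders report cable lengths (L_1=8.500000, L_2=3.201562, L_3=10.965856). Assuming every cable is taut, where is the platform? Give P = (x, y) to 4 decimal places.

(4.0000, 2.5000)

expand ‖A_i−P‖²=L_i² and subtract eq 1 (q_i ≔ ‖A_i‖²−L_i²)
q_1 = 0.0000+100.0000−72.2500 = 27.7500
eq1−eq2 → [-12.0000  20.0000]·P = 2.0000
eq1−eq3 → [-24.0000  0.0000]·P = -96.0000
2×2 solve → P = (4.0000, 2.5000)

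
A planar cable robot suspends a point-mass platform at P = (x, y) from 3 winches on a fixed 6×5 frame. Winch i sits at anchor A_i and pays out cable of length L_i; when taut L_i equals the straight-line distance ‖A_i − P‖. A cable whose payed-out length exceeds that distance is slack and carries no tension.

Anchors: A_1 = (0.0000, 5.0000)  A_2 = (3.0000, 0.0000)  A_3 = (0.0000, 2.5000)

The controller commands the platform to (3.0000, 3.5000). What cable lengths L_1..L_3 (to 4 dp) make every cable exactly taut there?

(3.3541, 3.5000, 3.1623)

L_1: Δ = A_1−P = (-3.0000, 1.5000) → ‖Δ‖ = √11.2500 = 3.3541
L_2: Δ = A_2−P = (0.0000, -3.5000) → ‖Δ‖ = √12.2500 = 3.5000
L_3: Δ = A_3−P = (-3.0000, -1.0000) → ‖Δ‖ = √10.0000 = 3.1623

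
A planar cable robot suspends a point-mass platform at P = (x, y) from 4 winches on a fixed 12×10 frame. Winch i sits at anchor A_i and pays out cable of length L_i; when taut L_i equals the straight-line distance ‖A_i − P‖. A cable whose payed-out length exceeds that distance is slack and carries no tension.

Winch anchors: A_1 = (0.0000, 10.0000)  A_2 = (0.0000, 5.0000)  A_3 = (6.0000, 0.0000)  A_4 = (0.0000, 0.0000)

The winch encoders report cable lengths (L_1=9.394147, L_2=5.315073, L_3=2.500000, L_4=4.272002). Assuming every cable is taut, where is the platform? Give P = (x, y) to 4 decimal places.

expand ‖A_i−P‖²=L_i² and subtract eq 1 (c_i ≔ ‖A_i‖²−L_i²)
c_1 = 0.0000+100.0000−88.2500 = 11.7500
eq1−eq2 → [0.0000  10.0000]·P = 15.0000
eq1−eq3 → [-12.0000  20.0000]·P = -18.0000
eq1−eq4 → [0.0000  20.0000]·P = 30.0000
2×2 solve → P = (4.0000, 1.5000)
check cable 4: ‖A_4−P‖² = 18.2500 ≈ L_4² = 18.2500 ✓

(4.0000, 1.5000)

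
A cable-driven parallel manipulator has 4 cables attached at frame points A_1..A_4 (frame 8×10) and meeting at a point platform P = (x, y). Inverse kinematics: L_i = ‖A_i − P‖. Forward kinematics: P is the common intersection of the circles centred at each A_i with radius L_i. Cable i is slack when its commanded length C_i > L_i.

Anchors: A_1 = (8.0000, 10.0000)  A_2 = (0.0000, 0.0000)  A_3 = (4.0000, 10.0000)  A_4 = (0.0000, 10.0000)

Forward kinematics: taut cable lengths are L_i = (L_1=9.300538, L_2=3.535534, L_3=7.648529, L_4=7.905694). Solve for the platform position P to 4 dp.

(2.5000, 2.5000)

circle eqns → linear via eq_j − eq_1; set q_j = A_j·A_j − L_j²
q_1 = 64.0000+100.0000−86.5000 = 77.5000
16.0000·x + 20.0000·y = q_1−q_2 = 90.0000
8.0000·x + 0.0000·y = q_1−q_3 = 20.0000
16.0000·x + 0.0000·y = q_1−q_4 = 40.0000
solve first two rows → x=2.5000, y=2.5000
check cable 4: ‖A_4−P‖² = 62.5000 ≈ L_4² = 62.5000 ✓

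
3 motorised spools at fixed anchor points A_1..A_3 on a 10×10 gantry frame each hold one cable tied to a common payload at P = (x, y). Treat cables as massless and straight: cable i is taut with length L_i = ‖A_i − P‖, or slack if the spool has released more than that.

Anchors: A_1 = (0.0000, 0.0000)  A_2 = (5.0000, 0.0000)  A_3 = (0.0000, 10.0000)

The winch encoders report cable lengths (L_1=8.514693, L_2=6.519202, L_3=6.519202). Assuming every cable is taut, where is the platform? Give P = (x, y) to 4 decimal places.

circle eqns → linear via eq_j − eq_1; set q_j = A_j·A_j − L_j²
q_1 = 0.0000+0.0000−72.5000 = -72.5000
-10.0000·x + 0.0000·y = q_1−q_2 = -55.0000
0.0000·x − 20.0000·y = q_1−q_3 = -130.0000
solve first two rows → x=5.5000, y=6.5000

(5.5000, 6.5000)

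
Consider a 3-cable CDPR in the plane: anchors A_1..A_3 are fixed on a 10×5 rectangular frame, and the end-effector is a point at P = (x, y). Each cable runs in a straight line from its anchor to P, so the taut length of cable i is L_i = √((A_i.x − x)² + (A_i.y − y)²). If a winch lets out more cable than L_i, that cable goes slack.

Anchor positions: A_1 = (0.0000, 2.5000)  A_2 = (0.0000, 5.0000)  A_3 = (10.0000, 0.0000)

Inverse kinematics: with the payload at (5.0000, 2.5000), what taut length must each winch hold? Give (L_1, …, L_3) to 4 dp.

L_1 = √((0.0000−5.0000)² + (2.5000−2.5000)²) = 5.0000
L_2 = √((0.0000−5.0000)² + (5.0000−2.5000)²) = 5.5902
L_3 = √((10.0000−5.0000)² + (0.0000−2.5000)²) = 5.5902

(5.0000, 5.5902, 5.5902)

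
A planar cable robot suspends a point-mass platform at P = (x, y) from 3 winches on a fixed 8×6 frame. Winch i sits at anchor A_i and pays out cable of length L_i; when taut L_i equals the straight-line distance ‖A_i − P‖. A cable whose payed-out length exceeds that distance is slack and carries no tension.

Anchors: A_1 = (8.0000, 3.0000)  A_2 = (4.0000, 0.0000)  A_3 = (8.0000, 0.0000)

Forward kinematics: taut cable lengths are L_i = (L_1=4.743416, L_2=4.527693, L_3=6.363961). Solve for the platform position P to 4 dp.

each cable: (A_i−P)·(A_i−P) = L_i²; let k_i = ‖A_i‖²−L_i²
k_1 = 64.0000+9.0000−22.5000 = 50.5000
row 1: 8.0000x + 6.0000y = 55.0000  (k_2=-4.5000)
row 2: 0.0000x + 6.0000y = 27.0000  (k_3=23.5000)
Cramer on rows 1–2 → x = 3.5000, y = 4.5000

(3.5000, 4.5000)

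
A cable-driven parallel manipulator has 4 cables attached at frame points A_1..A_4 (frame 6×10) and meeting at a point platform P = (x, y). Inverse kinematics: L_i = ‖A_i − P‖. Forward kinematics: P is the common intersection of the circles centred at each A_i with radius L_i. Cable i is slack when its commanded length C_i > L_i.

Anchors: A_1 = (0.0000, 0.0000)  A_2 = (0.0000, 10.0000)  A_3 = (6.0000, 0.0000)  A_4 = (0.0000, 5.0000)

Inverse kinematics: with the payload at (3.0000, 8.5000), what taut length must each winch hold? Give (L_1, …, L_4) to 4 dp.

cable 1: Δx=-3.0000, Δy=-8.5000; L_1 = √(Δx²+Δy²) = 9.0139
cable 2: Δx=-3.0000, Δy=1.5000; L_2 = √(Δx²+Δy²) = 3.3541
cable 3: Δx=3.0000, Δy=-8.5000; L_3 = √(Δx²+Δy²) = 9.0139
cable 4: Δx=-3.0000, Δy=-3.5000; L_4 = √(Δx²+Δy²) = 4.6098

(9.0139, 3.3541, 9.0139, 4.6098)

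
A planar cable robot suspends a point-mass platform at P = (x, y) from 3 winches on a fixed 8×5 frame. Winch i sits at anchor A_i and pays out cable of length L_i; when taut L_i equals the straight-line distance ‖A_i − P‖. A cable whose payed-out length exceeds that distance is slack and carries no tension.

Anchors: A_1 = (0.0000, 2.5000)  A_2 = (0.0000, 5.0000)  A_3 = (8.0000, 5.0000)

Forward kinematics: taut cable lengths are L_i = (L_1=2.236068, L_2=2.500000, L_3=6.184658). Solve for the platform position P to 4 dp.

(2.0000, 3.5000)

expand ‖A_i−P‖²=L_i² and subtract eq 1 (c_i ≔ ‖A_i‖²−L_i²)
c_1 = 0.0000+6.2500−5.0000 = 1.2500
eq1−eq2 → [0.0000  -5.0000]·P = -17.5000
eq1−eq3 → [-16.0000  -5.0000]·P = -49.5000
2×2 solve → P = (2.0000, 3.5000)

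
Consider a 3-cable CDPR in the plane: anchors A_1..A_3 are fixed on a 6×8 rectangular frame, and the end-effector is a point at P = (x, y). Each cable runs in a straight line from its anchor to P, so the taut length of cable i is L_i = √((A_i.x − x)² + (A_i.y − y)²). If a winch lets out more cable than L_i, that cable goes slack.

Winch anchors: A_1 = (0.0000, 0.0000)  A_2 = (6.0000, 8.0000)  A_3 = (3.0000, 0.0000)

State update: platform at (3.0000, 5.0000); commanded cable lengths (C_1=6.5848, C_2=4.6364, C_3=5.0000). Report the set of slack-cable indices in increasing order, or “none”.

cable 1: √((-3.0000)²+(-5.0000)²)=5.8310, C_1=6.5848: slack
cable 2: √((3.0000)²+(3.0000)²)=4.2426, C_2=4.6364: slack
cable 3: √((0.0000)²+(-5.0000)²)=5.0000, C_3=5.0000: taut

1, 2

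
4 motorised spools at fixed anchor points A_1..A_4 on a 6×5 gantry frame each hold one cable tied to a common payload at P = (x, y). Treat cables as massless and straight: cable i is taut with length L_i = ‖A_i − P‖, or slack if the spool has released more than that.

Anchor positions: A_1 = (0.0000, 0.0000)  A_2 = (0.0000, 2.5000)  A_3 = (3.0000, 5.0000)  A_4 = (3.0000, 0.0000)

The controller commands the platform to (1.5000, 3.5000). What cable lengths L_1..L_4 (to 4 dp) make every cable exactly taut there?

(3.8079, 1.8028, 2.1213, 3.8079)

cable 1: Δx=-1.5000, Δy=-3.5000; L_1 = √(Δx²+Δy²) = 3.8079
cable 2: Δx=-1.5000, Δy=-1.0000; L_2 = √(Δx²+Δy²) = 1.8028
cable 3: Δx=1.5000, Δy=1.5000; L_3 = √(Δx²+Δy²) = 2.1213
cable 4: Δx=1.5000, Δy=-3.5000; L_4 = √(Δx²+Δy²) = 3.8079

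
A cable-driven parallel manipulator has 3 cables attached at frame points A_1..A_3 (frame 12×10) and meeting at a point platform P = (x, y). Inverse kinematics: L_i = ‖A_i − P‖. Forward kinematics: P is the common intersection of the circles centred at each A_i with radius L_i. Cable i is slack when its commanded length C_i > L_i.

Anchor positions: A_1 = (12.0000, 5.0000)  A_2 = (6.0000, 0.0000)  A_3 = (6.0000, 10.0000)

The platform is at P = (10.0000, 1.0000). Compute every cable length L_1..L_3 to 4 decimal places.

L_1 = √((12.0000−10.0000)² + (5.0000−1.0000)²) = 4.4721
L_2 = √((6.0000−10.0000)² + (0.0000−1.0000)²) = 4.1231
L_3 = √((6.0000−10.0000)² + (10.0000−1.0000)²) = 9.8489

(4.4721, 4.1231, 9.8489)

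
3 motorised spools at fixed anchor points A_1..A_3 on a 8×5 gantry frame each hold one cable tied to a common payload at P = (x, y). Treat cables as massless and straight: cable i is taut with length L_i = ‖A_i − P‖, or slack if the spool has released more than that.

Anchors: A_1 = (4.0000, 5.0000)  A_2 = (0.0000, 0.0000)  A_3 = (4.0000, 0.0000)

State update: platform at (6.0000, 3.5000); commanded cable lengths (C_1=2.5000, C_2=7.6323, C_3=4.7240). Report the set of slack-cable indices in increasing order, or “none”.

2, 3

cable 1: L_1 = ‖A_1−P‖ = 2.5000;  C_1 = 2.5000 → taut
cable 2: L_2 = ‖A_2−P‖ = 6.9462;  C_2 = 7.6323 → slack
cable 3: L_3 = ‖A_3−P‖ = 4.0311;  C_3 = 4.7240 → slack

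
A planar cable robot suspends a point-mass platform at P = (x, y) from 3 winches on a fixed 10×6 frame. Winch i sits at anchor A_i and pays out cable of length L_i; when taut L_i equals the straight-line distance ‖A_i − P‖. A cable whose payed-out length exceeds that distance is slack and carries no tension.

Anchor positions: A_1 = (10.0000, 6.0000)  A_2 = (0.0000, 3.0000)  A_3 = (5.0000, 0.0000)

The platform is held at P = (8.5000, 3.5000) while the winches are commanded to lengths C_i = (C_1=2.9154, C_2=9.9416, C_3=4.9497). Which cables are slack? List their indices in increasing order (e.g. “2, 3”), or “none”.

cable 1: √((1.5000)²+(2.5000)²)=2.9155, C_1=2.9154: taut
cable 2: √((-8.5000)²+(-0.5000)²)=8.5147, C_2=9.9416: slack
cable 3: √((-3.5000)²+(-3.5000)²)=4.9497, C_3=4.9497: taut

2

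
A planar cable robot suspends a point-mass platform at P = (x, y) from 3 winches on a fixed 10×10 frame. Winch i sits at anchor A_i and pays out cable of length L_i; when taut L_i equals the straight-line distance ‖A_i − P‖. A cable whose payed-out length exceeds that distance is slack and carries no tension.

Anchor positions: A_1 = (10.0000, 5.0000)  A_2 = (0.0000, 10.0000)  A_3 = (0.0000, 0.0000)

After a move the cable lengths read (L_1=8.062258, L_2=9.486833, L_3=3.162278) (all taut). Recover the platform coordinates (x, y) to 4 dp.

each cable: (A_i−P)·(A_i−P) = L_i²; let k_i = ‖A_i‖²−L_i²
k_1 = 100.0000+25.0000−65.0000 = 60.0000
row 1: 20.0000x − 10.0000y = 50.0000  (k_2=10.0000)
row 2: 20.0000x + 10.0000y = 70.0000  (k_3=-10.0000)
Cramer on rows 1–2 → x = 3.0000, y = 1.0000

(3.0000, 1.0000)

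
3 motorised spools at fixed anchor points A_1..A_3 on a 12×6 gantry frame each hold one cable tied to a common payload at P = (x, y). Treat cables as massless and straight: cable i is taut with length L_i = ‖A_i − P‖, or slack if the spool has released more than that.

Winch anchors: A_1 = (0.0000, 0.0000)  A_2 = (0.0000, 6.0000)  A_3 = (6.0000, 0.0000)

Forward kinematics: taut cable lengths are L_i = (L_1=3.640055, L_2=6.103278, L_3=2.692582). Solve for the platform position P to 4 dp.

(3.5000, 1.0000)

expand ‖A_i−P‖²=L_i² and subtract eq 1 (q_i ≔ ‖A_i‖²−L_i²)
q_1 = 0.0000+0.0000−13.2500 = -13.2500
eq1−eq2 → [0.0000  -12.0000]·P = -12.0000
eq1−eq3 → [-12.0000  0.0000]·P = -42.0000
2×2 solve → P = (3.5000, 1.0000)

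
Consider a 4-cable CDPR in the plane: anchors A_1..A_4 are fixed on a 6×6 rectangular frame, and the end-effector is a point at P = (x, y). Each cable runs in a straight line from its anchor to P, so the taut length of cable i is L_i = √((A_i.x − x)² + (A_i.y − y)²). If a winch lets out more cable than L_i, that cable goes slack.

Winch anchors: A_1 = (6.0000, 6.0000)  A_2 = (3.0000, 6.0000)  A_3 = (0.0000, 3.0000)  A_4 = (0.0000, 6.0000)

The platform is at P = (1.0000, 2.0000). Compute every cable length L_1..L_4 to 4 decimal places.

cable 1: Δx=5.0000, Δy=4.0000; L_1 = √(Δx²+Δy²) = 6.4031
cable 2: Δx=2.0000, Δy=4.0000; L_2 = √(Δx²+Δy²) = 4.4721
cable 3: Δx=-1.0000, Δy=1.0000; L_3 = √(Δx²+Δy²) = 1.4142
cable 4: Δx=-1.0000, Δy=4.0000; L_4 = √(Δx²+Δy²) = 4.1231

(6.4031, 4.4721, 1.4142, 4.1231)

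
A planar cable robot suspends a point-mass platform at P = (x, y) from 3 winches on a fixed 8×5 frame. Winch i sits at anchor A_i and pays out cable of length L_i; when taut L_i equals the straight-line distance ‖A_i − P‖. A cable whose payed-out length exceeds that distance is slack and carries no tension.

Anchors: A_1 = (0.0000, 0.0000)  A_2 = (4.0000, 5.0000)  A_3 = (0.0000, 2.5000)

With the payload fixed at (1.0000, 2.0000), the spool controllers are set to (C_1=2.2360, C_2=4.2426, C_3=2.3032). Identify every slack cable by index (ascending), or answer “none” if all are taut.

3

i=1: geometric 2.2361 vs commanded 2.2360 ⇒ taut
i=2: geometric 4.2426 vs commanded 4.2426 ⇒ taut
i=3: geometric 1.1180 vs commanded 2.3032 ⇒ slack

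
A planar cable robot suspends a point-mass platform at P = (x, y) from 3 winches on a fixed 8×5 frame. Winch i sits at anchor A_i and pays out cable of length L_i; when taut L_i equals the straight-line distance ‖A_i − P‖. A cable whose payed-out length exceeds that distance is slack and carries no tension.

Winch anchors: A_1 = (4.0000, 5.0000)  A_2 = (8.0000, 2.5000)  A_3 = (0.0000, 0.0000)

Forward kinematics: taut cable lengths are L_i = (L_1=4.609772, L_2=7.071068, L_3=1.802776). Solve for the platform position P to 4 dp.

circle eqns → linear via eq_j − eq_1; set c_j = A_j·A_j − L_j²
c_1 = 16.0000+25.0000−21.2500 = 19.7500
-8.0000·x + 5.0000·y = c_1−c_2 = -0.5000
8.0000·x + 10.0000·y = c_1−c_3 = 23.0000
solve first two rows → x=1.0000, y=1.5000

(1.0000, 1.5000)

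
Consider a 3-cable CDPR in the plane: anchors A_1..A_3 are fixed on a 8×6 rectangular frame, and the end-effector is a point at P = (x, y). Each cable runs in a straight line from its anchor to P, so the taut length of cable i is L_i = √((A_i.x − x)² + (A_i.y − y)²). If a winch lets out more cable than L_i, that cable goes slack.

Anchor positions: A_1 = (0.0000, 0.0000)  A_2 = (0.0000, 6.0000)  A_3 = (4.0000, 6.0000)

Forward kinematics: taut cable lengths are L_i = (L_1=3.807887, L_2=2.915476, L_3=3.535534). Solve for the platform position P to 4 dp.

circle eqns → linear via eq_j − eq_1; set q_j = A_j·A_j − L_j²
q_1 = 0.0000+0.0000−14.5000 = -14.5000
0.0000·x − 12.0000·y = q_1−q_2 = -42.0000
-8.0000·x − 12.0000·y = q_1−q_3 = -54.0000
solve first two rows → x=1.5000, y=3.5000

(1.5000, 3.5000)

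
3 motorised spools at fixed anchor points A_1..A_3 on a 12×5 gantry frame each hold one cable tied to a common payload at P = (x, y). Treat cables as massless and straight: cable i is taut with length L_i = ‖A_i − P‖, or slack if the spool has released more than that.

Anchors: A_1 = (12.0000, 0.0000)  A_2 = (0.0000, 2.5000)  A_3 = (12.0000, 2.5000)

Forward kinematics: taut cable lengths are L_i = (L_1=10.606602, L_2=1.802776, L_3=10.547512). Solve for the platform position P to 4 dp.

(1.5000, 1.5000)

expand ‖A_i−P‖²=L_i² and subtract eq 1 (c_i ≔ ‖A_i‖²−L_i²)
c_1 = 144.0000+0.0000−112.5000 = 31.5000
eq1−eq2 → [24.0000  -5.0000]·P = 28.5000
eq1−eq3 → [0.0000  -5.0000]·P = -7.5000
2×2 solve → P = (1.5000, 1.5000)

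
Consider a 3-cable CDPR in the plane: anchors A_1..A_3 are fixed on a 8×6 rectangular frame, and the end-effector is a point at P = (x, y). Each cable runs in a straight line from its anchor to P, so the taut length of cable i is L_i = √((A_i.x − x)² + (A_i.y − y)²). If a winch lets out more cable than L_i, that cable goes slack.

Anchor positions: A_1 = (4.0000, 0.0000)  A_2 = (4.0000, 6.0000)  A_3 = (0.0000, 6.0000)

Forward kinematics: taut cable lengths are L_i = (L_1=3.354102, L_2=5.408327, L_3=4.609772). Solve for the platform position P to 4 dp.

each cable: (A_i−P)·(A_i−P) = L_i²; let k_i = ‖A_i‖²−L_i²
k_1 = 16.0000+0.0000−11.2500 = 4.7500
row 1: 0.0000x − 12.0000y = -18.0000  (k_2=22.7500)
row 2: 8.0000x − 12.0000y = -10.0000  (k_3=14.7500)
Cramer on rows 1–2 → x = 1.0000, y = 1.5000

(1.0000, 1.5000)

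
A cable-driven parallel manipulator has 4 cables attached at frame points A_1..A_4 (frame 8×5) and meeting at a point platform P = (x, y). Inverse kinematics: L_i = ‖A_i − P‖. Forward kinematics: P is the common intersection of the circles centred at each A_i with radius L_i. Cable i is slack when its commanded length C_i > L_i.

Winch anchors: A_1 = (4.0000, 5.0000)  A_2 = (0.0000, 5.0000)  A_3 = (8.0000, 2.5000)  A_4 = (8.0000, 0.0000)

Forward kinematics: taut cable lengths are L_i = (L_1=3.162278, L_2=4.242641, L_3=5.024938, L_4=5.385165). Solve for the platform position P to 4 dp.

circle eqns → linear via eq_j − eq_1; set k_j = A_j·A_j − L_j²
k_1 = 16.0000+25.0000−10.0000 = 31.0000
8.0000·x + 0.0000·y = k_1−k_2 = 24.0000
-8.0000·x + 5.0000·y = k_1−k_3 = -14.0000
-8.0000·x + 10.0000·y = k_1−k_4 = -4.0000
solve first two rows → x=3.0000, y=2.0000
check cable 4: ‖A_4−P‖² = 29.0000 ≈ L_4² = 29.0000 ✓

(3.0000, 2.0000)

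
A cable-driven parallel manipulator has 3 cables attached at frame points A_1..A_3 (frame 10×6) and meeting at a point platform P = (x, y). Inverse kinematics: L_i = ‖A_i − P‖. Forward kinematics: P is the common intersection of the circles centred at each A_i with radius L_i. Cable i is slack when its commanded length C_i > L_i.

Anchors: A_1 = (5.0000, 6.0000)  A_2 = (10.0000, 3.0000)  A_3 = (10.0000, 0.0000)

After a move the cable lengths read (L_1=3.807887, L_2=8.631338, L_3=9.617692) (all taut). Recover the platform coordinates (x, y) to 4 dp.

each cable: (A_i−P)·(A_i−P) = L_i²; let k_i = ‖A_i‖²−L_i²
k_1 = 25.0000+36.0000−14.5000 = 46.5000
row 1: -10.0000x + 6.0000y = 12.0000  (k_2=34.5000)
row 2: -10.0000x + 12.0000y = 39.0000  (k_3=7.5000)
Cramer on rows 1–2 → x = 1.5000, y = 4.5000

(1.5000, 4.5000)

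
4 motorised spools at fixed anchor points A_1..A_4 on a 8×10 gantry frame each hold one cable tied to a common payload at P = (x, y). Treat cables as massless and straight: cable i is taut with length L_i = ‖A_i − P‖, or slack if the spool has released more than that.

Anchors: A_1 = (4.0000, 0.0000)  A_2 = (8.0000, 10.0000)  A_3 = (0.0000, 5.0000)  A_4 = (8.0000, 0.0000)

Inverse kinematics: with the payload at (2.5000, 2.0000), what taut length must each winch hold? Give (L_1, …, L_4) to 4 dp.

L_1: Δ = A_1−P = (1.5000, -2.0000) → ‖Δ‖ = √6.2500 = 2.5000
L_2: Δ = A_2−P = (5.5000, 8.0000) → ‖Δ‖ = √94.2500 = 9.7082
L_3: Δ = A_3−P = (-2.5000, 3.0000) → ‖Δ‖ = √15.2500 = 3.9051
L_4: Δ = A_4−P = (5.5000, -2.0000) → ‖Δ‖ = √34.2500 = 5.8523

(2.5000, 9.7082, 3.9051, 5.8523)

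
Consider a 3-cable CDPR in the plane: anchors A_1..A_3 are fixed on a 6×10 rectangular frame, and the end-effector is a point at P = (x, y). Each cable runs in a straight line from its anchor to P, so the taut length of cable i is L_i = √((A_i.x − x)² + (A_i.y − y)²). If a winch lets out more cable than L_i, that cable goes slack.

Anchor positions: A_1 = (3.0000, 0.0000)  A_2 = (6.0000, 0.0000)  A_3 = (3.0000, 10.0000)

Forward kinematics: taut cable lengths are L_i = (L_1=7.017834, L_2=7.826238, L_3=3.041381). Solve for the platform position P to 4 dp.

(2.5000, 7.0000)

each cable: (A_i−P)·(A_i−P) = L_i²; let c_i = ‖A_i‖²−L_i²
c_1 = 9.0000+0.0000−49.2500 = -40.2500
row 1: -6.0000x + 0.0000y = -15.0000  (c_2=-25.2500)
row 2: 0.0000x − 20.0000y = -140.0000  (c_3=99.7500)
Cramer on rows 1–2 → x = 2.5000, y = 7.0000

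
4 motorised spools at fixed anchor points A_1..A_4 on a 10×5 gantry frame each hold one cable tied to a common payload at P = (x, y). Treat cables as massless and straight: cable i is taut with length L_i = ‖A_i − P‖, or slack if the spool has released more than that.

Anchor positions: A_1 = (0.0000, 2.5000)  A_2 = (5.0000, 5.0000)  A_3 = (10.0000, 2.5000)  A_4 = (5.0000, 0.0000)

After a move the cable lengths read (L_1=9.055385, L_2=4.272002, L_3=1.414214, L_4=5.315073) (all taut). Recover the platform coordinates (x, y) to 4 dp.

(9.0000, 3.5000)

each cable: (A_i−P)·(A_i−P) = L_i²; let k_i = ‖A_i‖²−L_i²
k_1 = 0.0000+6.2500−82.0000 = -75.7500
row 1: -10.0000x − 5.0000y = -107.5000  (k_2=31.7500)
row 2: -20.0000x + 0.0000y = -180.0000  (k_3=104.2500)
row 3: -10.0000x + 5.0000y = -72.5000  (k_4=-3.2500)
Cramer on rows 1–2 → x = 9.0000, y = 3.5000
check cable 4: ‖A_4−P‖² = 28.2500 ≈ L_4² = 28.2500 ✓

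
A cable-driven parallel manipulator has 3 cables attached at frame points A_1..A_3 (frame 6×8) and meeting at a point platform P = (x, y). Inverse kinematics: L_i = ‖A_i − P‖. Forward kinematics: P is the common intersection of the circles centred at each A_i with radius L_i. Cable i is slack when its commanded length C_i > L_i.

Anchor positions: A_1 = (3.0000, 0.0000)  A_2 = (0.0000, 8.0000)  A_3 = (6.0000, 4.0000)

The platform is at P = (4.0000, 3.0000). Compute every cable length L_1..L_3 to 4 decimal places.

(3.1623, 6.4031, 2.2361)

L_1 = √((3.0000−4.0000)² + (0.0000−3.0000)²) = 3.1623
L_2 = √((0.0000−4.0000)² + (8.0000−3.0000)²) = 6.4031
L_3 = √((6.0000−4.0000)² + (4.0000−3.0000)²) = 2.2361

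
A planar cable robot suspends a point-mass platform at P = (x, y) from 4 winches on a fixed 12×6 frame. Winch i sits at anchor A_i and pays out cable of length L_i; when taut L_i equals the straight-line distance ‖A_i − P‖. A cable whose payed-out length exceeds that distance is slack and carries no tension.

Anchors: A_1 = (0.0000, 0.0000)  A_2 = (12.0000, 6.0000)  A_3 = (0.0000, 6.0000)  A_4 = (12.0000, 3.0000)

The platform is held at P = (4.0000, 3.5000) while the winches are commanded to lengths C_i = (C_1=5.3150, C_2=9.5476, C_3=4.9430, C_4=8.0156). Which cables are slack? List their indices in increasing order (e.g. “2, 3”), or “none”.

2, 3

cable 1: √((-4.0000)²+(-3.5000)²)=5.3151, C_1=5.3150: taut
cable 2: √((8.0000)²+(2.5000)²)=8.3815, C_2=9.5476: slack
cable 3: √((-4.0000)²+(2.5000)²)=4.7170, C_3=4.9430: slack
cable 4: √((8.0000)²+(-0.5000)²)=8.0156, C_4=8.0156: taut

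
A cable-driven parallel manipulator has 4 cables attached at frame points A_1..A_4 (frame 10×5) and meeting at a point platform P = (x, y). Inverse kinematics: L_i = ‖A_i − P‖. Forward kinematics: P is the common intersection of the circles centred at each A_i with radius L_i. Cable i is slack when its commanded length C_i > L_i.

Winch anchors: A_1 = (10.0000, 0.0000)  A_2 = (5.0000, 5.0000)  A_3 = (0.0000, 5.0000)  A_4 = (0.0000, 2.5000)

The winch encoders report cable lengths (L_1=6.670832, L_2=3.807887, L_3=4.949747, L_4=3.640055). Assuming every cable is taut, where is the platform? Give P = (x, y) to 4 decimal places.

(3.5000, 1.5000)

circle eqns → linear via eq_j − eq_1; set k_j = A_j·A_j − L_j²
k_1 = 100.0000+0.0000−44.5000 = 55.5000
10.0000·x − 10.0000·y = k_1−k_2 = 20.0000
20.0000·x − 10.0000·y = k_1−k_3 = 55.0000
20.0000·x − 5.0000·y = k_1−k_4 = 62.5000
solve first two rows → x=3.5000, y=1.5000
check cable 4: ‖A_4−P‖² = 13.2500 ≈ L_4² = 13.2500 ✓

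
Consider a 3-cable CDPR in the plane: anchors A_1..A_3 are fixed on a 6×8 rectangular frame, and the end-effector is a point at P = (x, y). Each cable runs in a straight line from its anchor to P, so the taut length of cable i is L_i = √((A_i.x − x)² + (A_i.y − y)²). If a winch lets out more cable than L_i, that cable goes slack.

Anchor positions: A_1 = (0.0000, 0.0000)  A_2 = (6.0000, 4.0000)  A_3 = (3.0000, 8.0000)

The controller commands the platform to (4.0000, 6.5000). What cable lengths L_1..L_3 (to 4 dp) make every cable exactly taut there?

L_1 = √((0.0000−4.0000)² + (0.0000−6.5000)²) = 7.6322
L_2 = √((6.0000−4.0000)² + (4.0000−6.5000)²) = 3.2016
L_3 = √((3.0000−4.0000)² + (8.0000−6.5000)²) = 1.8028

(7.6322, 3.2016, 1.8028)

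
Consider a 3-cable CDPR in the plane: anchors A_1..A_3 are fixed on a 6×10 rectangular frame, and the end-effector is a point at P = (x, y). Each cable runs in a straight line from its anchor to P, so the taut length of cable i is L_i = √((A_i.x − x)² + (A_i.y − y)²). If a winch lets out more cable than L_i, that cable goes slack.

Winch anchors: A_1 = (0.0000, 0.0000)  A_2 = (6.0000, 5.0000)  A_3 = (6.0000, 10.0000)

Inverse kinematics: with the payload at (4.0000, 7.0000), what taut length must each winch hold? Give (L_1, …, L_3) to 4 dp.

L_1 = √((0.0000−4.0000)² + (0.0000−7.0000)²) = 8.0623
L_2 = √((6.0000−4.0000)² + (5.0000−7.0000)²) = 2.8284
L_3 = √((6.0000−4.0000)² + (10.0000−7.0000)²) = 3.6056

(8.0623, 2.8284, 3.6056)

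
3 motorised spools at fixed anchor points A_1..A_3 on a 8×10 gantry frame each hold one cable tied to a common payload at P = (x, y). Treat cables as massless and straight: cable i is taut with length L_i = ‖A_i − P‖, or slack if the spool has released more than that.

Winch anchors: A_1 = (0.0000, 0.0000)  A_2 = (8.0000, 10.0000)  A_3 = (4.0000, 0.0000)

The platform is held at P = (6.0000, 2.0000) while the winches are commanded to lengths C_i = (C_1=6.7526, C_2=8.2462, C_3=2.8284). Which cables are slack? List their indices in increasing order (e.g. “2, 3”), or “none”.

i=1: geometric 6.3246 vs commanded 6.7526 ⇒ slack
i=2: geometric 8.2462 vs commanded 8.2462 ⇒ taut
i=3: geometric 2.8284 vs commanded 2.8284 ⇒ taut

1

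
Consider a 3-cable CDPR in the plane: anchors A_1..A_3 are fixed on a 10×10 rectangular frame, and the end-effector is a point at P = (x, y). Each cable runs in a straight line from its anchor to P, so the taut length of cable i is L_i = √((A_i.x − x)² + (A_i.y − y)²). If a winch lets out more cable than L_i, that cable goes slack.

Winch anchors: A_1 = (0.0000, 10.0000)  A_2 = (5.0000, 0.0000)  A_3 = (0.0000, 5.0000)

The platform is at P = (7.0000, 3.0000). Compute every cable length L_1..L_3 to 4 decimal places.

cable 1: Δx=-7.0000, Δy=7.0000; L_1 = √(Δx²+Δy²) = 9.8995
cable 2: Δx=-2.0000, Δy=-3.0000; L_2 = √(Δx²+Δy²) = 3.6056
cable 3: Δx=-7.0000, Δy=2.0000; L_3 = √(Δx²+Δy²) = 7.2801

(9.8995, 3.6056, 7.2801)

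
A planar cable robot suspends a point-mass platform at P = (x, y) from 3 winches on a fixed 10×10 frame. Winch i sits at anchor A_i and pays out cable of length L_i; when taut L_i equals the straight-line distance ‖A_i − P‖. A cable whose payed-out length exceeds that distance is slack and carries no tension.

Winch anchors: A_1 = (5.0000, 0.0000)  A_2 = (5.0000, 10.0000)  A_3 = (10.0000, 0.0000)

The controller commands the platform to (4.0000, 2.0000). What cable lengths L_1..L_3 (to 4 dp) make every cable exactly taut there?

(2.2361, 8.0623, 6.3246)

L_1 = √((5.0000−4.0000)² + (0.0000−2.0000)²) = 2.2361
L_2 = √((5.0000−4.0000)² + (10.0000−2.0000)²) = 8.0623
L_3 = √((10.0000−4.0000)² + (0.0000−2.0000)²) = 6.3246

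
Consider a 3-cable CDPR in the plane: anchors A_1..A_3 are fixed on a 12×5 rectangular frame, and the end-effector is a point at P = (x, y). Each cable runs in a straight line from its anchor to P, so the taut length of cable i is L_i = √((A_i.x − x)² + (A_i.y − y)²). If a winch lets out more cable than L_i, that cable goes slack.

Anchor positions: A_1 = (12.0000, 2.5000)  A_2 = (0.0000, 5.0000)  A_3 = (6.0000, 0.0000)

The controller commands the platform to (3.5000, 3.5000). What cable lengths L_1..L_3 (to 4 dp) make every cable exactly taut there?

(8.5586, 3.8079, 4.3012)

L_1: Δ = A_1−P = (8.5000, -1.0000) → ‖Δ‖ = √73.2500 = 8.5586
L_2: Δ = A_2−P = (-3.5000, 1.5000) → ‖Δ‖ = √14.5000 = 3.8079
L_3: Δ = A_3−P = (2.5000, -3.5000) → ‖Δ‖ = √18.5000 = 4.3012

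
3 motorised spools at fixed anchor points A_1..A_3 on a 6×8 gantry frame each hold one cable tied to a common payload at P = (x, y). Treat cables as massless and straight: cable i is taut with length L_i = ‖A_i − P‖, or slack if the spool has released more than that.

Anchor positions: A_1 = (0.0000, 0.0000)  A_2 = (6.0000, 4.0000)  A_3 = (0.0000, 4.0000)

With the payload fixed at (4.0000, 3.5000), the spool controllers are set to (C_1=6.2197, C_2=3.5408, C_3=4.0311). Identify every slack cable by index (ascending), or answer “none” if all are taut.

cable 1: L_1 = ‖A_1−P‖ = 5.3151;  C_1 = 6.2197 → slack
cable 2: L_2 = ‖A_2−P‖ = 2.0616;  C_2 = 3.5408 → slack
cable 3: L_3 = ‖A_3−P‖ = 4.0311;  C_3 = 4.0311 → taut

1, 2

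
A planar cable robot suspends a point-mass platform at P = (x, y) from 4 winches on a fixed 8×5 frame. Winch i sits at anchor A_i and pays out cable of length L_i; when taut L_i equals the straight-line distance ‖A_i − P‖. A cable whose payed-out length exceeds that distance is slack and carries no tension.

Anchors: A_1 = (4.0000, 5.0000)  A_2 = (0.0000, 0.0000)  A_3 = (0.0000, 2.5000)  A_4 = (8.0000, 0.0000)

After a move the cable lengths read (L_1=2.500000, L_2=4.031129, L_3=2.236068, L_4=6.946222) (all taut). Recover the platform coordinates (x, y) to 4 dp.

(2.0000, 3.5000)

circle eqns → linear via eq_j − eq_1; set c_j = A_j·A_j − L_j²
c_1 = 16.0000+25.0000−6.2500 = 34.7500
8.0000·x + 10.0000·y = c_1−c_2 = 51.0000
8.0000·x + 5.0000·y = c_1−c_3 = 33.5000
-8.0000·x + 10.0000·y = c_1−c_4 = 19.0000
solve first two rows → x=2.0000, y=3.5000
check cable 4: ‖A_4−P‖² = 48.2500 ≈ L_4² = 48.2500 ✓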